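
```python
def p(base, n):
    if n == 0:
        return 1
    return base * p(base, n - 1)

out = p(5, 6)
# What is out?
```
Call trace:
p(base=5, n=6)
  p(base=5, n=5)
    p(base=5, n=4)
      p(base=5, n=3)
        p(base=5, n=2)
          p(base=5, n=1)
            p(base=5, n=0)
            -> return 1
          -> return 5
        -> return 25
      -> return 125
    -> return 625
  -> return 3125
-> return 15625

Final answer: 15625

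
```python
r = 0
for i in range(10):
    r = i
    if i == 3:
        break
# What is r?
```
Trace:
  r=0
  r=0, i=0
  r=1, i=1
  r=2, i=2
  r=3, i=3

Final answer: 3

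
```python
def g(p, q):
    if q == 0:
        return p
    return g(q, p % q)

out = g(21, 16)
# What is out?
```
Call trace:
g(p=21, q=16)
  g(p=16, q=5)
    g(p=5, q=1)
      g(p=1, q=0)
      -> return 1
    -> return 1
  -> return 1
-> return 1

Final answer: 1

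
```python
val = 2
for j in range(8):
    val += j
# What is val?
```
Trace:
  val=2
  val=2, j=0
  val=3, j=1
  val=5, j=2
  val=8, j=3
  val=12, j=4
  val=17, j=5
  val=23, j=6
  val=30, j=7

Final answer: 30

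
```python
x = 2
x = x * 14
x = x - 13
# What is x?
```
Trace:
  x=2
  x=28
  x=15

Final answer: 15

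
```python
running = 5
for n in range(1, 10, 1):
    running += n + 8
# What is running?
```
Trace:
  running=5
  running=14, n=1
  running=24, n=2
  running=35, n=3
  running=47, n=4
  running=60, n=5
  running=74, n=6
  running=89, n=7
  running=105, n=8
  running=122, n=9

Final answer: 122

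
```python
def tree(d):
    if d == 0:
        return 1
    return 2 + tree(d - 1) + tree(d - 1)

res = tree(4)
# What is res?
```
Call trace (a repeated sub-call is expanded the first time; later identical calls just restate its return value):
tree(d=4)
  tree(d=3)
    tree(d=2)
      tree(d=1)
        tree(d=0)
        -> return 1
        tree(d=0)
        -> return 1
      -> return 4
      tree(d=1) -> return 4  (same call as traced above)
    -> return 10
    tree(d=2) -> return 10  (same call as traced above)
  -> return 22
  tree(d=3) -> return 22  (same call as traced above)
-> return 46

Final answer: 46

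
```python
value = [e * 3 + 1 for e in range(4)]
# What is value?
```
Trace:
  e=0
  e=1
  e=2
  e=3
  value=[1, 4, 7, 10]

Final answer: [1, 4, 7, 10]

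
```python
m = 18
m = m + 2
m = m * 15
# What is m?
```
Trace:
  m=18
  m=20
  m=300

Final answer: 300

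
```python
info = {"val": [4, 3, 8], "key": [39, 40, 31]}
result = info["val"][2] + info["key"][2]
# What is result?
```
Trace:
  info={'val': [4, 3, 8], 'key': [39, 40, 31]}
  info={'val': [4, 3, 8], 'key': [39, 40, 31]}, result=39

Final answer: 39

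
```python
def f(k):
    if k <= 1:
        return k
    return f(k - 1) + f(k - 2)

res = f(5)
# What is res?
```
Call trace (a repeated sub-call is expanded the first time; later identical calls just restate its return value):
f(k=5)
  f(k=4)
    f(k=3)
      f(k=2)
        f(k=1)
        -> return 1
        f(k=0)
        -> return 0
      -> return 1
      f(k=1)
      -> return 1
    -> return 2
    f(k=2) -> return 1  (same call as traced above)
  -> return 3
  f(k=3) -> return 2  (same call as traced above)
-> return 5

Final answer: 5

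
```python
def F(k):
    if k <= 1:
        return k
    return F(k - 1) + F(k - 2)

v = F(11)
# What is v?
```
Call trace (a repeated sub-call is expanded the first time; later identical calls just restate its return value):
F(k=11)
  F(k=10)
    F(k=9)
      F(k=8)
        F(k=7)
          F(k=6)
            F(k=5)
              F(k=4)
                F(k=3)
                  F(k=2)
                    F(k=1)
                    -> return 1
                    F(k=0)
                    -> return 0
                  -> return 1
                  F(k=1)
                  -> return 1
                -> return 2
                F(k=2) -> return 1  (same call as traced above)
              -> return 3
              F(k=3) -> return 2  (same call as traced above)
            -> return 5
            F(k=4) -> return 3  (same call as traced above)
          -> return 8
          F(k=5) -> return 5  (same call as traced above)
        -> return 13
        F(k=6) -> return 8  (same call as traced above)
      -> return 21
      F(k=7) -> return 13  (same call as traced above)
    -> return 34
    F(k=8) -> return 21  (same call as traced above)
  -> return 55
  F(k=9) -> return 34  (same call as traced above)
-> return 89

Final answer: 89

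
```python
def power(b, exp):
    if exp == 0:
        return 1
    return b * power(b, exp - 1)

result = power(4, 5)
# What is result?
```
Call trace:
power(b=4, exp=5)
  power(b=4, exp=4)
    power(b=4, exp=3)
      power(b=4, exp=2)
        power(b=4, exp=1)
          power(b=4, exp=0)
          -> return 1
        -> return 4
      -> return 16
    -> return 64
  -> return 256
-> return 1024

Final answer: 1024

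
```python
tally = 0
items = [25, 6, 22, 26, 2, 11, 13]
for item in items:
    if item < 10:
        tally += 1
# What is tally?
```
Trace:
  tally=0
  tally=0, item=25
  tally=1, item=6
  tally=1, item=22
  tally=1, item=26
  tally=2, item=2
  tally=2, item=11
  tally=2, item=13

Final answer: 2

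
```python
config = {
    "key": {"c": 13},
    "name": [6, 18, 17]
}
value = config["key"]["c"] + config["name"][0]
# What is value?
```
Trace:
  config={'key': {'c': 13}, 'name': [6, 18, 17]}
  config={'key': {'c': 13}, 'name': [6, 18, 17]}, value=19

Final answer: 19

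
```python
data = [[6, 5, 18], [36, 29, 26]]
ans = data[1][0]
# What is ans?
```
Trace:
  data=[[6, 5, 18], [36, 29, 26]]
  data=[[6, 5, 18], [36, 29, 26]], ans=36

Final answer: 36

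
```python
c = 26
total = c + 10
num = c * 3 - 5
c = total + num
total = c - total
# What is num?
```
Trace:
  c=26
  c=26, total=36
  c=26, total=36, num=73
  c=109, total=36, num=73
  c=109, total=73, num=73

Final answer: 73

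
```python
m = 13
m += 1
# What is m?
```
Trace:
  m=13
  m=14

Final answer: 14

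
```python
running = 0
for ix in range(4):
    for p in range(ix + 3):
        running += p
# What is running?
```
Trace:
  running=0
  running=0, ix=0, p=0
  running=1, ix=0, p=1
  running=3, ix=0, p=2
  running=3, ix=1, p=0
  running=4, ix=1, p=1
  running=6, ix=1, p=2
  running=9, ix=1, p=3
  running=9, ix=2, p=0
  running=10, ix=2, p=1
  running=12, ix=2, p=2
  running=15, ix=2, p=3
  running=19, ix=2, p=4
  running=19, ix=3, p=0
  running=20, ix=3, p=1
  running=22, ix=3, p=2
  running=25, ix=3, p=3
  running=29, ix=3, p=4
  running=34, ix=3, p=5

Final answer: 34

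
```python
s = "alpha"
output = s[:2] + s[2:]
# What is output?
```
Trace:
  s='alpha'
  s='alpha', output='alpha'

Final answer: 'alpha'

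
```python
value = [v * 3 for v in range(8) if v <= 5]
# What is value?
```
Trace:
  v=0
  v=1
  v=2
  v=3
  v=4
  v=5
  v=6
  v=7
  value=[0, 3, 6, 9, 12, 15]

Final answer: [0, 3, 6, 9, 12, 15]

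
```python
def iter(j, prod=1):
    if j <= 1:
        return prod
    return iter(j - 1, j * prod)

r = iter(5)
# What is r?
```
Call trace:
iter(j=5, prod=1)
  iter(j=4, prod=5)
    iter(j=3, prod=20)
      iter(j=2, prod=60)
        iter(j=1, prod=120)
        -> return 120
      -> return 120
    -> return 120
  -> return 120
-> return 120

Final answer: 120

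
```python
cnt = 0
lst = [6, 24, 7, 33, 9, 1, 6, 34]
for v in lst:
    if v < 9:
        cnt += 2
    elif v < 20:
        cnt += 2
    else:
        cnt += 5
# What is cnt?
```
Trace:
  cnt=0
  cnt=2, v=6
  cnt=7, v=24
  cnt=9, v=7
  cnt=14, v=33
  cnt=16, v=9
  cnt=18, v=1
  cnt=20, v=6
  cnt=25, v=34

Final answer: 25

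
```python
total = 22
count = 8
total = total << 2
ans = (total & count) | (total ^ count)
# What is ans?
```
Trace:
  total=22
  total=22, count=8
  total=88, count=8
  total=88, count=8, ans=88

Final answer: 88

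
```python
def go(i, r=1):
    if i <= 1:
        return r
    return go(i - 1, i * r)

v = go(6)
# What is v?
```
Call trace:
go(i=6, r=1)
  go(i=5, r=6)
    go(i=4, r=30)
      go(i=3, r=120)
        go(i=2, r=360)
          go(i=1, r=720)
          -> return 720
        -> return 720
      -> return 720
    -> return 720
  -> return 720
-> return 720

Final answer: 720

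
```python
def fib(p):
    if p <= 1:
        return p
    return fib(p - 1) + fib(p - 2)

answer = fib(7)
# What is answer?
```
Call trace (a repeated sub-call is expanded the first time; later identical calls just restate its return value):
fib(p=7)
  fib(p=6)
    fib(p=5)
      fib(p=4)
        fib(p=3)
          fib(p=2)
            fib(p=1)
            -> return 1
            fib(p=0)
            -> return 0
          -> return 1
          fib(p=1)
          -> return 1
        -> return 2
        fib(p=2) -> return 1  (same call as traced above)
      -> return 3
      fib(p=3) -> return 2  (same call as traced above)
    -> return 5
    fib(p=4) -> return 3  (same call as traced above)
  -> return 8
  fib(p=5) -> return 5  (same call as traced above)
-> return 13

Final answer: 13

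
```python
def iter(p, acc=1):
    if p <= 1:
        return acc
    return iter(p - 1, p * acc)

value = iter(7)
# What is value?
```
Call trace:
iter(p=7, acc=1)
  iter(p=6, acc=7)
    iter(p=5, acc=42)
      iter(p=4, acc=210)
        iter(p=3, acc=840)
          iter(p=2, acc=2520)
            iter(p=1, acc=5040)
            -> return 5040
          -> return 5040
        -> return 5040
      -> return 5040
    -> return 5040
  -> return 5040
-> return 5040

Final answer: 5040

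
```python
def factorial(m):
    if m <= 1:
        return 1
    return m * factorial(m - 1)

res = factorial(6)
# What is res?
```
Call trace:
factorial(m=6)
  factorial(m=5)
    factorial(m=4)
      factorial(m=3)
        factorial(m=2)
          factorial(m=1)
          -> return 1
        -> return 2
      -> return 6
    -> return 24
  -> return 120
-> return 720

Final answer: 720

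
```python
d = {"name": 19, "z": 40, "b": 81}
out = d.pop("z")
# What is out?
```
Trace:
  d={'name': 19, 'z': 40, 'b': 81}
  d={'name': 19, 'b': 81}, out=40

Final answer: 40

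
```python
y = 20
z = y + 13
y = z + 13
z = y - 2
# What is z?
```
Trace:
  y=20
  y=20, z=33
  y=46, z=33
  y=46, z=44

Final answer: 44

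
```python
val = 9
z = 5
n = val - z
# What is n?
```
Trace:
  val=9
  val=9, z=5
  val=9, z=5, n=4

Final answer: 4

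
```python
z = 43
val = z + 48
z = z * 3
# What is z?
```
Trace:
  z=43
  z=43, val=91
  z=129, val=91

Final answer: 129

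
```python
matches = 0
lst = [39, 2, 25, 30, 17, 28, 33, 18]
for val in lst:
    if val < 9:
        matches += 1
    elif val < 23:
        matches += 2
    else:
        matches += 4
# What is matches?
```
Trace:
  matches=0
  matches=4, val=39
  matches=5, val=2
  matches=9, val=25
  matches=13, val=30
  matches=15, val=17
  matches=19, val=28
  matches=23, val=33
  matches=25, val=18

Final answer: 25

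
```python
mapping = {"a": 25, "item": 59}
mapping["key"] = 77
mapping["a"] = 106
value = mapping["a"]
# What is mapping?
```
Trace:
  mapping={'a': 25, 'item': 59}
  mapping={'a': 25, 'item': 59, 'key': 77}
  mapping={'a': 106, 'item': 59, 'key': 77}
  mapping={'a': 106, 'item': 59, 'key': 77}, value=106

Final answer: {'a': 106, 'item': 59, 'key': 77}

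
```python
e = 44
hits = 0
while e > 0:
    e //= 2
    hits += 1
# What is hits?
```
Trace:
  e=44
  e=44, hits=0
  e=22, hits=1
  e=11, hits=2
  e=5, hits=3
  e=2, hits=4
  e=1, hits=5
  e=0, hits=6

Final answer: 6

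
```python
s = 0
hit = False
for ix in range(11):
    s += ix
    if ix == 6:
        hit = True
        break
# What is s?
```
Trace:
  s=0
  s=0, hit=False
  s=0, hit=False, ix=0
  s=1, hit=False, ix=1
  s=3, hit=False, ix=2
  s=6, hit=False, ix=3
  s=10, hit=False, ix=4
  s=15, hit=False, ix=5
  s=21, hit=True, ix=6

Final answer: 21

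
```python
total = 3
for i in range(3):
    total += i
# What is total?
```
Trace:
  total=3
  total=3, i=0
  total=4, i=1
  total=6, i=2

Final answer: 6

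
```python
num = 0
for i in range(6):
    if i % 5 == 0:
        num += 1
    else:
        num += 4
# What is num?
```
Trace:
  num=0
  num=1, i=0
  num=5, i=1
  num=9, i=2
  num=13, i=3
  num=17, i=4
  num=18, i=5

Final answer: 18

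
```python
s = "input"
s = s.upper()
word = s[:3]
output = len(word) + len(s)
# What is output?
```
Trace:
  s='input'
  s='INPUT'
  s='INPUT', word='INP'
  s='INPUT', word='INP', output=8

Final answer: 8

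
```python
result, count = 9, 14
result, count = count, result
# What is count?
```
Trace:
  result=9, count=14
  result=14, count=9

Final answer: 9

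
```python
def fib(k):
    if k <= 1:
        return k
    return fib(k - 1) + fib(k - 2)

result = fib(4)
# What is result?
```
Call trace (a repeated sub-call is expanded the first time; later identical calls just restate its return value):
fib(k=4)
  fib(k=3)
    fib(k=2)
      fib(k=1)
      -> return 1
      fib(k=0)
      -> return 0
    -> return 1
    fib(k=1)
    -> return 1
  -> return 2
  fib(k=2) -> return 1  (same call as traced above)
-> return 3

Final answer: 3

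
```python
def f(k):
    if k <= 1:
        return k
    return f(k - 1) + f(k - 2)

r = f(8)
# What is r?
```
Call trace (a repeated sub-call is expanded the first time; later identical calls just restate its return value):
f(k=8)
  f(k=7)
    f(k=6)
      f(k=5)
        f(k=4)
          f(k=3)
            f(k=2)
              f(k=1)
              -> return 1
              f(k=0)
              -> return 0
            -> return 1
            f(k=1)
            -> return 1
          -> return 2
          f(k=2) -> return 1  (same call as traced above)
        -> return 3
        f(k=3) -> return 2  (same call as traced above)
      -> return 5
      f(k=4) -> return 3  (same call as traced above)
    -> return 8
    f(k=5) -> return 5  (same call as traced above)
  -> return 13
  f(k=6) -> return 8  (same call as traced above)
-> return 21

Final answer: 21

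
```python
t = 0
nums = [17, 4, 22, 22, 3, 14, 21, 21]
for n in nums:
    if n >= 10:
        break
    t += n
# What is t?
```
Trace:
  t=0
  t=0, n=17

Final answer: 0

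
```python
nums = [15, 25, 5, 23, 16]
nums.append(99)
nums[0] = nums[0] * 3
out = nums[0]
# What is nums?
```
Trace:
  nums=[15, 25, 5, 23, 16]
  nums=[15, 25, 5, 23, 16, 99]
  nums=[45, 25, 5, 23, 16, 99]
  nums=[45, 25, 5, 23, 16, 99], out=45

Final answer: [45, 25, 5, 23, 16, 99]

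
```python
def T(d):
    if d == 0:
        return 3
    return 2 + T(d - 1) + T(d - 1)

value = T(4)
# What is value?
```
Call trace (a repeated sub-call is expanded the first time; later identical calls just restate its return value):
T(d=4)
  T(d=3)
    T(d=2)
      T(d=1)
        T(d=0)
        -> return 3
        T(d=0)
        -> return 3
      -> return 8
      T(d=1) -> return 8  (same call as traced above)
    -> return 18
    T(d=2) -> return 18  (same call as traced above)
  -> return 38
  T(d=3) -> return 38  (same call as traced above)
-> return 78

Final answer: 78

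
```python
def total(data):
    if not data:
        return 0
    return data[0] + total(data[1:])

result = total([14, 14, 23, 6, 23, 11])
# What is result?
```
Call trace:
total(data=[14, 14, 23, 6, 23, 11])
  total(data=[14, 23, 6, 23, 11])
    total(data=[23, 6, 23, 11])
      total(data=[6, 23, 11])
        total(data=[23, 11])
          total(data=[11])
            total(data=[])
            -> return 0
          -> return 11
        -> return 34
      -> return 40
    -> return 63
  -> return 77
-> return 91

Final answer: 91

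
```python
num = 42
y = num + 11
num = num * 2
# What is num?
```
Trace:
  num=42
  num=42, y=53
  num=84, y=53

Final answer: 84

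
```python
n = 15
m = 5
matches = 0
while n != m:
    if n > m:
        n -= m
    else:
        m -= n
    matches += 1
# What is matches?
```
Trace:
  n=15
  n=15, m=5
  n=15, m=5, matches=0
  n=10, m=5, matches=1
  n=5, m=5, matches=2

Final answer: 2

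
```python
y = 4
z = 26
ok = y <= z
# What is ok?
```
Trace:
  y=4
  y=4, z=26
  y=4, z=26, ok=True

Final answer: True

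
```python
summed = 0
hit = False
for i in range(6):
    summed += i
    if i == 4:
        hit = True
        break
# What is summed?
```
Trace:
  summed=0
  summed=0, hit=False
  summed=0, hit=False, i=0
  summed=1, hit=False, i=1
  summed=3, hit=False, i=2
  summed=6, hit=False, i=3
  summed=10, hit=True, i=4

Final answer: 10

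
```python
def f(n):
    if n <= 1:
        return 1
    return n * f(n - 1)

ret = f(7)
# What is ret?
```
Call trace:
f(n=7)
  f(n=6)
    f(n=5)
      f(n=4)
        f(n=3)
          f(n=2)
            f(n=1)
            -> return 1
          -> return 2
        -> return 6
      -> return 24
    -> return 120
  -> return 720
-> return 5040

Final answer: 5040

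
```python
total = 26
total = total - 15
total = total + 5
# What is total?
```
Trace:
  total=26
  total=11
  total=16

Final answer: 16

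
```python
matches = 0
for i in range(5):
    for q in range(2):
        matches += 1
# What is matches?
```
Trace:
  matches=0
  matches=1, i=0, q=0
  matches=2, i=0, q=1
  matches=3, i=1, q=0
  matches=4, i=1, q=1
  matches=5, i=2, q=0
  matches=6, i=2, q=1
  matches=7, i=3, q=0
  matches=8, i=3, q=1
  matches=9, i=4, q=0
  matches=10, i=4, q=1

Final answer: 10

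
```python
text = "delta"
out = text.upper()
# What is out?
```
Trace:
  text='delta'
  text='delta', out='DELTA'

Final answer: 'DELTA'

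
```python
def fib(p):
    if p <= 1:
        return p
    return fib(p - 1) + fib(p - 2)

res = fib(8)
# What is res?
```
Call trace (a repeated sub-call is expanded the first time; later identical calls just restate its return value):
fib(p=8)
  fib(p=7)
    fib(p=6)
      fib(p=5)
        fib(p=4)
          fib(p=3)
            fib(p=2)
              fib(p=1)
              -> return 1
              fib(p=0)
              -> return 0
            -> return 1
            fib(p=1)
            -> return 1
          -> return 2
          fib(p=2) -> return 1  (same call as traced above)
        -> return 3
        fib(p=3) -> return 2  (same call as traced above)
      -> return 5
      fib(p=4) -> return 3  (same call as traced above)
    -> return 8
    fib(p=5) -> return 5  (same call as traced above)
  -> return 13
  fib(p=6) -> return 8  (same call as traced above)
-> return 21

Final answer: 21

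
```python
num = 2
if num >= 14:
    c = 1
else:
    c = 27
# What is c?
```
Trace:
  num=2
  num=2, c=27

Final answer: 27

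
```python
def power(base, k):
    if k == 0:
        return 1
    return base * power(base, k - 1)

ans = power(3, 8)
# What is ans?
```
Call trace:
power(base=3, k=8)
  power(base=3, k=7)
    power(base=3, k=6)
      power(base=3, k=5)
        power(base=3, k=4)
          power(base=3, k=3)
            power(base=3, k=2)
              power(base=3, k=1)
                power(base=3, k=0)
                -> return 1
              -> return 3
            -> return 9
          -> return 27
        -> return 81
      -> return 243
    -> return 729
  -> return 2187
-> return 6561

Final answer: 6561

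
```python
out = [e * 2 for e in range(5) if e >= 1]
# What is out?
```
Trace:
  e=0
  e=1
  e=2
  e=3
  e=4
  out=[2, 4, 6, 8]

Final answer: [2, 4, 6, 8]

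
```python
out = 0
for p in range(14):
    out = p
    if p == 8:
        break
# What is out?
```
Trace:
  out=0
  out=0, p=0
  out=1, p=1
  out=2, p=2
  out=3, p=3
  out=4, p=4
  out=5, p=5
  out=6, p=6
  out=7, p=7
  out=8, p=8

Final answer: 8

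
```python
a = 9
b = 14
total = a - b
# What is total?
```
Trace:
  a=9
  a=9, b=14
  a=9, b=14, total=-5

Final answer: -5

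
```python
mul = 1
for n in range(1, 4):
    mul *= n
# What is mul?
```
Trace:
  mul=1
  mul=1, n=1
  mul=2, n=2
  mul=6, n=3

Final answer: 6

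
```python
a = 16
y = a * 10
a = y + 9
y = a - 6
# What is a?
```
Trace:
  a=16
  a=16, y=160
  a=169, y=160
  a=169, y=163

Final answer: 169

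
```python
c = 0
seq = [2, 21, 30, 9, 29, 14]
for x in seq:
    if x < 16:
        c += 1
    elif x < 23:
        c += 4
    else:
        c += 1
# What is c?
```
Trace:
  c=0
  c=1, x=2
  c=5, x=21
  c=6, x=30
  c=7, x=9
  c=8, x=29
  c=9, x=14

Final answer: 9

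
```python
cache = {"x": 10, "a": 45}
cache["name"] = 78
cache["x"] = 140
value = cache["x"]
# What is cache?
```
Trace:
  cache={'x': 10, 'a': 45}
  cache={'x': 10, 'a': 45, 'name': 78}
  cache={'x': 140, 'a': 45, 'name': 78}
  cache={'x': 140, 'a': 45, 'name': 78}, value=140

Final answer: {'x': 140, 'a': 45, 'name': 78}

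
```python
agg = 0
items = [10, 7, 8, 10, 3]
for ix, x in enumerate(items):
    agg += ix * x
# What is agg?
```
Trace:
  agg=0
  agg=0, ix=0, x=10
  agg=7, ix=1, x=7
  agg=23, ix=2, x=8
  agg=53, ix=3, x=10
  agg=65, ix=4, x=3

Final answer: 65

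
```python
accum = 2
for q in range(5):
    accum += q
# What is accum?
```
Trace:
  accum=2
  accum=2, q=0
  accum=3, q=1
  accum=5, q=2
  accum=8, q=3
  accum=12, q=4

Final answer: 12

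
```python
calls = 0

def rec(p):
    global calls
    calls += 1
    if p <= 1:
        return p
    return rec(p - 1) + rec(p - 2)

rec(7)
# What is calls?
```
Call trace (a repeated sub-call is expanded the first time; later identical calls just restate its return value):
rec(p=7)
  rec(p=6)
    rec(p=5)
      rec(p=4)
        rec(p=3)
          rec(p=2)
            rec(p=1)
            -> return 1
            rec(p=0)
            -> return 0
          -> return 1
          rec(p=1)
          -> return 1
        -> return 2
        rec(p=2) -> return 1  (same call as traced above)
      -> return 3
      rec(p=3) -> return 2  (same call as traced above)
    -> return 5
    rec(p=4) -> return 3  (same call as traced above)
  -> return 8
  rec(p=5) -> return 5  (same call as traced above)
-> return 13

calls is incremented once per call, so count the calls in each subtree. Let C(p) = number of calls made by rec(p).
C(0) = C(1) = 1 (base case, no recursion); C(p) = 1 + C(p - 1) + C(p - 2) otherwise.
C(2) = 1 + C(1) + C(0) = 1 + 1 + 1 = 3
C(3) = 1 + C(2) + C(1) = 1 + 3 + 1 = 5
C(4) = 1 + C(3) + C(2) = 1 + 5 + 3 = 9
C(5) = 1 + C(4) + C(3) = 1 + 9 + 5 = 15
C(6) = 1 + C(5) + C(4) = 1 + 15 + 9 = 25
C(7) = 1 + C(6) + C(5) = 1 + 25 + 15 = 41
calls = C(7) = 41

Final answer: 41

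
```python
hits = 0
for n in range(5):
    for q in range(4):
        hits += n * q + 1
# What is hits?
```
Trace:
  hits=0
  hits=1, n=0, q=0
  hits=2, n=0, q=1
  hits=3, n=0, q=2
  hits=4, n=0, q=3
  hits=5, n=1, q=0
  hits=7, n=1, q=1
  hits=10, n=1, q=2
  hits=14, n=1, q=3
  hits=15, n=2, q=0
  hits=18, n=2, q=1
  hits=23, n=2, q=2
  hits=30, n=2, q=3
  hits=31, n=3, q=0
  hits=35, n=3, q=1
  hits=42, n=3, q=2
  hits=52, n=3, q=3
  hits=53, n=4, q=0
  hits=58, n=4, q=1
  hits=67, n=4, q=2
  hits=80, n=4, q=3

Final answer: 80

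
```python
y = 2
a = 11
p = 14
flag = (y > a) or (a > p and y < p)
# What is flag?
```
Trace:
  y=2
  y=2, a=11
  y=2, a=11, p=14
  y=2, a=11, p=14, flag=False

Final answer: False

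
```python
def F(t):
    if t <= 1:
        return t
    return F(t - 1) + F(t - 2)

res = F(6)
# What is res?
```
Call trace (a repeated sub-call is expanded the first time; later identical calls just restate its return value):
F(t=6)
  F(t=5)
    F(t=4)
      F(t=3)
        F(t=2)
          F(t=1)
          -> return 1
          F(t=0)
          -> return 0
        -> return 1
        F(t=1)
        -> return 1
      -> return 2
      F(t=2) -> return 1  (same call as traced above)
    -> return 3
    F(t=3) -> return 2  (same call as traced above)
  -> return 5
  F(t=4) -> return 3  (same call as traced above)
-> return 8

Final answer: 8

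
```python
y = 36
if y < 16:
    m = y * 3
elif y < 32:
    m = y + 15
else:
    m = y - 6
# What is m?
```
Trace:
  y=36
  y=36, m=30

Final answer: 30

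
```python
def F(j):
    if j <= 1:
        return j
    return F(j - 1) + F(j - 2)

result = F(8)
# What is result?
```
Call trace (a repeated sub-call is expanded the first time; later identical calls just restate its return value):
F(j=8)
  F(j=7)
    F(j=6)
      F(j=5)
        F(j=4)
          F(j=3)
            F(j=2)
              F(j=1)
              -> return 1
              F(j=0)
              -> return 0
            -> return 1
            F(j=1)
            -> return 1
          -> return 2
          F(j=2) -> return 1  (same call as traced above)
        -> return 3
        F(j=3) -> return 2  (same call as traced above)
      -> return 5
      F(j=4) -> return 3  (same call as traced above)
    -> return 8
    F(j=5) -> return 5  (same call as traced above)
  -> return 13
  F(j=6) -> return 8  (same call as traced above)
-> return 21

Final answer: 21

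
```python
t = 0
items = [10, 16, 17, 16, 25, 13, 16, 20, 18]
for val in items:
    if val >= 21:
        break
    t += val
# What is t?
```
Trace:
  t=0
  t=10, val=10
  t=26, val=16
  t=43, val=17
  t=59, val=16
  t=59, val=25

Final answer: 59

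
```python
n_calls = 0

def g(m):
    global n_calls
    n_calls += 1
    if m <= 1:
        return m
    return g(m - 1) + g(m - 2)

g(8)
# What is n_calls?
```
Call trace (a repeated sub-call is expanded the first time; later identical calls just restate its return value):
g(m=8)
  g(m=7)
    g(m=6)
      g(m=5)
        g(m=4)
          g(m=3)
            g(m=2)
              g(m=1)
              -> return 1
              g(m=0)
              -> return 0
            -> return 1
            g(m=1)
            -> return 1
          -> return 2
          g(m=2) -> return 1  (same call as traced above)
        -> return 3
        g(m=3) -> return 2  (same call as traced above)
      -> return 5
      g(m=4) -> return 3  (same call as traced above)
    -> return 8
    g(m=5) -> return 5  (same call as traced above)
  -> return 13
  g(m=6) -> return 8  (same call as traced above)
-> return 21

n_calls is incremented once per call, so count the calls in each subtree. Let C(m) = number of calls made by g(m).
C(0) = C(1) = 1 (base case, no recursion); C(m) = 1 + C(m - 1) + C(m - 2) otherwise.
C(2) = 1 + C(1) + C(0) = 1 + 1 + 1 = 3
C(3) = 1 + C(2) + C(1) = 1 + 3 + 1 = 5
C(4) = 1 + C(3) + C(2) = 1 + 5 + 3 = 9
C(5) = 1 + C(4) + C(3) = 1 + 9 + 5 = 15
C(6) = 1 + C(5) + C(4) = 1 + 15 + 9 = 25
C(7) = 1 + C(6) + C(5) = 1 + 25 + 15 = 41
C(8) = 1 + C(7) + C(6) = 1 + 41 + 25 = 67
n_calls = C(8) = 67

Final answer: 67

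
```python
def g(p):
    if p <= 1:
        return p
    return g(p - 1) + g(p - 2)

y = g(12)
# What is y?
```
Call trace (a repeated sub-call is expanded the first time; later identical calls just restate its return value):
g(p=12)
  g(p=11)
    g(p=10)
      g(p=9)
        g(p=8)
          g(p=7)
            g(p=6)
              g(p=5)
                g(p=4)
                  g(p=3)
                    g(p=2)
                      g(p=1)
                      -> return 1
                      g(p=0)
                      -> return 0
                    -> return 1
                    g(p=1)
                    -> return 1
                  -> return 2
                  g(p=2) -> return 1  (same call as traced above)
                -> return 3
                g(p=3) -> return 2  (same call as traced above)
              -> return 5
              g(p=4) -> return 3  (same call as traced above)
            -> return 8
            g(p=5) -> return 5  (same call as traced above)
          -> return 13
          g(p=6) -> return 8  (same call as traced above)
        -> return 21
        g(p=7) -> return 13  (same call as traced above)
      -> return 34
      g(p=8) -> return 21  (same call as traced above)
    -> return 55
    g(p=9) -> return 34  (same call as traced above)
  -> return 89
  g(p=10) -> return 55  (same call as traced above)
-> return 144

Final answer: 144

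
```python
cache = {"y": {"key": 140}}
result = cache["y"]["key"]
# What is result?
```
Trace:
  cache={'y': {'key': 140}}
  cache={'y': {'key': 140}}, result=140

Final answer: 140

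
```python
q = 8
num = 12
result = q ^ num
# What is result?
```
Trace:
  q=8
  q=8, num=12
  q=8, num=12, result=4

Final answer: 4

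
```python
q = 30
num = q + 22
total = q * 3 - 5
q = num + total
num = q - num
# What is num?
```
Trace:
  q=30
  q=30, num=52
  q=30, num=52, total=85
  q=137, num=52, total=85
  q=137, num=85, total=85

Final answer: 85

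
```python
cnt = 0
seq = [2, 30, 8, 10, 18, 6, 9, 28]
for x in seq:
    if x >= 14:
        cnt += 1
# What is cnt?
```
Trace:
  cnt=0
  cnt=0, x=2
  cnt=1, x=30
  cnt=1, x=8
  cnt=1, x=10
  cnt=2, x=18
  cnt=2, x=6
  cnt=2, x=9
  cnt=3, x=28

Final answer: 3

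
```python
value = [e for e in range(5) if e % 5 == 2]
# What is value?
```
Trace:
  e=0
  e=1
  e=2
  e=3
  e=4
  value=[2]

Final answer: [2]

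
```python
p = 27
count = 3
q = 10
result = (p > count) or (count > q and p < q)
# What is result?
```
Trace:
  p=27
  p=27, count=3
  p=27, count=3, q=10
  p=27, count=3, q=10, result=True

Final answer: True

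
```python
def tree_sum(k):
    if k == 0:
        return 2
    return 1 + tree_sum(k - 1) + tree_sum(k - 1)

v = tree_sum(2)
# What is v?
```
Call trace (a repeated sub-call is expanded the first time; later identical calls just restate its return value):
tree_sum(k=2)
  tree_sum(k=1)
    tree_sum(k=0)
    -> return 2
    tree_sum(k=0)
    -> return 2
  -> return 5
  tree_sum(k=1) -> return 5  (same call as traced above)
-> return 11

Final answer: 11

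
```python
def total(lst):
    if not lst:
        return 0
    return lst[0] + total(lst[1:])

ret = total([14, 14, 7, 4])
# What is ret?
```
Call trace:
total(lst=[14, 14, 7, 4])
  total(lst=[14, 7, 4])
    total(lst=[7, 4])
      total(lst=[4])
        total(lst=[])
        -> return 0
      -> return 4
    -> return 11
  -> return 25
-> return 39

Final answer: 39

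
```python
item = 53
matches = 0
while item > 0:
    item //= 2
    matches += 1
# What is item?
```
Trace:
  item=53
  item=53, matches=0
  item=26, matches=1
  item=13, matches=2
  item=6, matches=3
  item=3, matches=4
  item=1, matches=5
  item=0, matches=6

Final answer: 0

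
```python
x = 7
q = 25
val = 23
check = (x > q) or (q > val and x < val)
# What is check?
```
Trace:
  x=7
  x=7, q=25
  x=7, q=25, val=23
  x=7, q=25, val=23, check=True

Final answer: True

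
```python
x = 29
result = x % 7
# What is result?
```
Trace:
  x=29
  x=29, result=1

Final answer: 1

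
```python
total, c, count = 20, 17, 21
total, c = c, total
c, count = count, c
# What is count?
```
Trace:
  total=20, c=17, count=21
  total=17, c=20, count=21
  total=17, c=21, count=20

Final answer: 20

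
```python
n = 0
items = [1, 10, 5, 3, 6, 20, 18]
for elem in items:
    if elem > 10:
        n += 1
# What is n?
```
Trace:
  n=0
  n=0, elem=1
  n=0, elem=10
  n=0, elem=5
  n=0, elem=3
  n=0, elem=6
  n=1, elem=20
  n=2, elem=18

Final answer: 2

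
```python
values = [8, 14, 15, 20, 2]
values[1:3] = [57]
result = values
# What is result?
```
Trace:
  values=[8, 14, 15, 20, 2]
  values=[8, 57, 20, 2]
  values=[8, 57, 20, 2], result=[8, 57, 20, 2]

Final answer: [8, 57, 20, 2]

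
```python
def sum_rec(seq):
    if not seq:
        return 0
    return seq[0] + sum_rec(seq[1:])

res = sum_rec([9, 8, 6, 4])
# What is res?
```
Call trace:
sum_rec(seq=[9, 8, 6, 4])
  sum_rec(seq=[8, 6, 4])
    sum_rec(seq=[6, 4])
      sum_rec(seq=[4])
        sum_rec(seq=[])
        -> return 0
      -> return 4
    -> return 10
  -> return 18
-> return 27

Final answer: 27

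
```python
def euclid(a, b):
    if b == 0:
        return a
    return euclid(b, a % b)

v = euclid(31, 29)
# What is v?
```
Call trace:
euclid(a=31, b=29)
  euclid(a=29, b=2)
    euclid(a=2, b=1)
      euclid(a=1, b=0)
      -> return 1
    -> return 1
  -> return 1
-> return 1

Final answer: 1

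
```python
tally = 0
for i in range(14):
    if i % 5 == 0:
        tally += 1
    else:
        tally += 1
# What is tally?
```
Trace:
  tally=0
  tally=1, i=0
  tally=2, i=1
  tally=3, i=2
  tally=4, i=3
  tally=5, i=4
  tally=6, i=5
  tally=7, i=6
  tally=8, i=7
  tally=9, i=8
  tally=10, i=9
  tally=11, i=10
  tally=12, i=11
  tally=13, i=12
  tally=14, i=13

Final answer: 14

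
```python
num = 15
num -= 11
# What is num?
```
Trace:
  num=15
  num=4

Final answer: 4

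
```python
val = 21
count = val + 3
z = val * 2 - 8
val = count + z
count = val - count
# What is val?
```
Trace:
  val=21
  val=21, count=24
  val=21, count=24, z=34
  val=58, count=24, z=34
  val=58, count=34, z=34

Final answer: 58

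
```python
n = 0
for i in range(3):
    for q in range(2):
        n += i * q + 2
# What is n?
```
Trace:
  n=0
  n=2, i=0, q=0
  n=4, i=0, q=1
  n=6, i=1, q=0
  n=9, i=1, q=1
  n=11, i=2, q=0
  n=15, i=2, q=1

Final answer: 15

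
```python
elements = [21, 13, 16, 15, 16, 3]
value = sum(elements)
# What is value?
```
Trace:
  elements=[21, 13, 16, 15, 16, 3]
  elements=[21, 13, 16, 15, 16, 3], value=84

Final answer: 84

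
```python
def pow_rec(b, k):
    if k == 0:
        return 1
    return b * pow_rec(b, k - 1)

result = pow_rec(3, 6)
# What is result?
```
Call trace:
pow_rec(b=3, k=6)
  pow_rec(b=3, k=5)
    pow_rec(b=3, k=4)
      pow_rec(b=3, k=3)
        pow_rec(b=3, k=2)
          pow_rec(b=3, k=1)
            pow_rec(b=3, k=0)
            -> return 1
          -> return 3
        -> return 9
      -> return 27
    -> return 81
  -> return 243
-> return 729

Final answer: 729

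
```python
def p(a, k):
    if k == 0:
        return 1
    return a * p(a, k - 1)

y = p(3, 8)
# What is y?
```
Call trace:
p(a=3, k=8)
  p(a=3, k=7)
    p(a=3, k=6)
      p(a=3, k=5)
        p(a=3, k=4)
          p(a=3, k=3)
            p(a=3, k=2)
              p(a=3, k=1)
                p(a=3, k=0)
                -> return 1
              -> return 3
            -> return 9
          -> return 27
        -> return 81
      -> return 243
    -> return 729
  -> return 2187
-> return 6561

Final answer: 6561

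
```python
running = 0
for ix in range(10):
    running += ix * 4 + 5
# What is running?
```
Trace:
  running=0
  running=5, ix=0
  running=14, ix=1
  running=27, ix=2
  running=44, ix=3
  running=65, ix=4
  running=90, ix=5
  running=119, ix=6
  running=152, ix=7
  running=189, ix=8
  running=230, ix=9

Final answer: 230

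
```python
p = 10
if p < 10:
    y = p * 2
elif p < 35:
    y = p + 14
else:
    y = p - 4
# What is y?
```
Trace:
  p=10
  p=10, y=24

Final answer: 24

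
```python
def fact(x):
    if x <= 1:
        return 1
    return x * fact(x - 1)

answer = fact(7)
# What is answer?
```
Call trace:
fact(x=7)
  fact(x=6)
    fact(x=5)
      fact(x=4)
        fact(x=3)
          fact(x=2)
            fact(x=1)
            -> return 1
          -> return 2
        -> return 6
      -> return 24
    -> return 120
  -> return 720
-> return 5040

Final answer: 5040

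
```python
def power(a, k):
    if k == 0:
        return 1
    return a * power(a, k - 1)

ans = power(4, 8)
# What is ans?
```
Call trace:
power(a=4, k=8)
  power(a=4, k=7)
    power(a=4, k=6)
      power(a=4, k=5)
        power(a=4, k=4)
          power(a=4, k=3)
            power(a=4, k=2)
              power(a=4, k=1)
                power(a=4, k=0)
                -> return 1
              -> return 4
            -> return 16
          -> return 64
        -> return 256
      -> return 1024
    -> return 4096
  -> return 16384
-> return 65536

Final answer: 65536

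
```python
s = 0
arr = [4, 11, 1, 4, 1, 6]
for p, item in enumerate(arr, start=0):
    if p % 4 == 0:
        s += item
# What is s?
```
Trace:
  s=0
  s=4, p=0, item=4
  s=4, p=1, item=11
  s=4, p=2, item=1
  s=4, p=3, item=4
  s=5, p=4, item=1
  s=5, p=5, item=6

Final answer: 5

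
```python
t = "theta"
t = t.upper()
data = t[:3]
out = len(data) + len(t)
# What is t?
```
Trace:
  t='theta'
  t='THETA'
  t='THETA', data='THE'
  t='THETA', data='THE', out=8

Final answer: 'THETA'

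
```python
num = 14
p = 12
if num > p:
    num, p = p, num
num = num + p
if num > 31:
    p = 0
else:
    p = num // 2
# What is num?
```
Trace:
  num=14
  num=14, p=12
  num=12, p=14
  num=26, p=14
  num=26, p=13

Final answer: 26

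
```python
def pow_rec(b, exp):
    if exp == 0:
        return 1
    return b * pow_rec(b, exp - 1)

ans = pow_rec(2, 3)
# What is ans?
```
Call trace:
pow_rec(b=2, exp=3)
  pow_rec(b=2, exp=2)
    pow_rec(b=2, exp=1)
      pow_rec(b=2, exp=0)
      -> return 1
    -> return 2
  -> return 4
-> return 8

Final answer: 8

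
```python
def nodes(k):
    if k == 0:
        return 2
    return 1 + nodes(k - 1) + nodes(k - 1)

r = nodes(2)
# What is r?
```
Call trace (a repeated sub-call is expanded the first time; later identical calls just restate its return value):
nodes(k=2)
  nodes(k=1)
    nodes(k=0)
    -> return 2
    nodes(k=0)
    -> return 2
  -> return 5
  nodes(k=1) -> return 5  (same call as traced above)
-> return 11

Final answer: 11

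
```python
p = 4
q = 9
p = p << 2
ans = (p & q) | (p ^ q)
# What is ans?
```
Trace:
  p=4
  p=4, q=9
  p=16, q=9
  p=16, q=9, ans=25

Final answer: 25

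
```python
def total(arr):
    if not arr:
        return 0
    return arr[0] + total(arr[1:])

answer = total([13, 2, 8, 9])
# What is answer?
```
Call trace:
total(arr=[13, 2, 8, 9])
  total(arr=[2, 8, 9])
    total(arr=[8, 9])
      total(arr=[9])
        total(arr=[])
        -> return 0
      -> return 9
    -> return 17
  -> return 19
-> return 32

Final answer: 32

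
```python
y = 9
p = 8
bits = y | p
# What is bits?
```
Trace:
  y=9
  y=9, p=8
  y=9, p=8, bits=9

Final answer: 9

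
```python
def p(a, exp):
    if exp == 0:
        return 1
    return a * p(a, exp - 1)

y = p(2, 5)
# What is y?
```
Call trace:
p(a=2, exp=5)
  p(a=2, exp=4)
    p(a=2, exp=3)
      p(a=2, exp=2)
        p(a=2, exp=1)
          p(a=2, exp=0)
          -> return 1
        -> return 2
      -> return 4
    -> return 8
  -> return 16
-> return 32

Final answer: 32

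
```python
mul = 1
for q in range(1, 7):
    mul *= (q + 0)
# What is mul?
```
Trace:
  mul=1
  mul=1, q=1
  mul=2, q=2
  mul=6, q=3
  mul=24, q=4
  mul=120, q=5
  mul=720, q=6

Final answer: 720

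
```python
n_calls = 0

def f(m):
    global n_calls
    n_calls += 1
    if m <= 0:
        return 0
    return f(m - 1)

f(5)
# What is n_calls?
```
Call trace:
f(m=5)
  f(m=4)
    f(m=3)
      f(m=2)
        f(m=1)
          f(m=0)
          -> return 0
        -> return 0
      -> return 0
    -> return 0
  -> return 0
-> return 0

n_calls is incremented once per call. f is entered once for each m = 5, 4, 3, 2, 1, 0 (the m <= 0 call returns without recursing), i.e. 5 + 1 calls.
n_calls = 6

Final answer: 6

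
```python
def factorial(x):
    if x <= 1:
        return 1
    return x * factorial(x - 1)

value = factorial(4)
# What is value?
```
Call trace:
factorial(x=4)
  factorial(x=3)
    factorial(x=2)
      factorial(x=1)
      -> return 1
    -> return 2
  -> return 6
-> return 24

Final answer: 24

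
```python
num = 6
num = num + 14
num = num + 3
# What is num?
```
Trace:
  num=6
  num=20
  num=23

Final answer: 23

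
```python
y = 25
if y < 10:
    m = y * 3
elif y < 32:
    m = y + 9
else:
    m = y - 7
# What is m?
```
Trace:
  y=25
  y=25, m=34

Final answer: 34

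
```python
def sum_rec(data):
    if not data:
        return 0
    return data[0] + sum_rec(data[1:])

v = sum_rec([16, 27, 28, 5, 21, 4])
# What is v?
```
Call trace:
sum_rec(data=[16, 27, 28, 5, 21, 4])
  sum_rec(data=[27, 28, 5, 21, 4])
    sum_rec(data=[28, 5, 21, 4])
      sum_rec(data=[5, 21, 4])
        sum_rec(data=[21, 4])
          sum_rec(data=[4])
            sum_rec(data=[])
            -> return 0
          -> return 4
        -> return 25
      -> return 30
    -> return 58
  -> return 85
-> return 101

Final answer: 101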